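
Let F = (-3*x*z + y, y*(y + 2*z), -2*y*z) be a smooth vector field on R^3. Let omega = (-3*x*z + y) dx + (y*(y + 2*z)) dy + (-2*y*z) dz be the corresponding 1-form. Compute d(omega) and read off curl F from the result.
d(omega) = (-2*y - 2*z) dy ∧ dz + (-3*x) dz ∧ dx + (-1) dx ∧ dy; curl F = (-2*y - 2*z, -3*x, -1)

d omega = sum_{i<j} (∂f_j/∂x_i - ∂f_i/∂x_j) dx_i ∧ dx_j. Under the identification (dy ∧ dz, dz ∧ dx, dx ∧ dy) ↔ (e_x, e_y, e_z), the coefficients are exactly the components of curl F. Compute:
  ∂R/∂y - ∂Q/∂z = (-2*z) - (2*y) = -2*y - 2*z
  ∂P/∂z - ∂R/∂x = (-3*x) - (0) = -3*x
  ∂Q/∂x - ∂P/∂y = (0) - (1) = -1.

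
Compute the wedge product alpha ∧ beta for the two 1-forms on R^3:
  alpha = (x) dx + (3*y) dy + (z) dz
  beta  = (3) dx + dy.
alpha ∧ beta = (x - 9*y) dx ∧ dy + (-3*z) dx ∧ dz + (-z) dy ∧ dz

Distribute the wedge, using dx_i ∧ dx_j = -dx_j ∧ dx_i and dx_i ∧ dx_i = 0. For each pair (i, j) with i < j, the coefficient of dx_i ∧ dx_j in alpha ∧ beta is (alpha_i * beta_j - alpha_j * beta_i). Collecting: alpha ∧ beta = (x - 9*y) dx ∧ dy + (-3*z) dx ∧ dz + (-z) dy ∧ dz.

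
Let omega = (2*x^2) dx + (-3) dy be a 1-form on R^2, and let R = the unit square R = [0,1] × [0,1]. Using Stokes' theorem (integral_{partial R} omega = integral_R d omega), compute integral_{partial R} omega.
integral_(partial R) omega = 0

Stokes: integral_partial_R omega = integral_R d omega with d omega = (∂Q/∂x - ∂P/∂y) dx ∧ dy.
  ∂Q/∂x = 0
  ∂P/∂y = 0
  integrand = ∂Q/∂x - ∂P/∂y = 0.
Integrating over R: integral_0^1 integral_0^1 (0) dx dy = 0.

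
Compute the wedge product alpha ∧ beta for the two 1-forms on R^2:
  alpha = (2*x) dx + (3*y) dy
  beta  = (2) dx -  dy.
alpha ∧ beta = (-2*x - 6*y) dx ∧ dy

Distribute the wedge, using dx_i ∧ dx_j = -dx_j ∧ dx_i and dx_i ∧ dx_i = 0. For each pair (i, j) with i < j, the coefficient of dx_i ∧ dx_j in alpha ∧ beta is (alpha_i * beta_j - alpha_j * beta_i). Collecting: alpha ∧ beta = (-2*x - 6*y) dx ∧ dy.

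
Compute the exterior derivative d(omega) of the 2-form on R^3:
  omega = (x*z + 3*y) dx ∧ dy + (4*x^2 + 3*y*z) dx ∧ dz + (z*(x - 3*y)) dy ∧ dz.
d(omega) = (x - 2*z) dx ∧ dy ∧ dz

For a 2-form omega = sum_{i<j} g_{ij} dx_i ∧ dx_j, the exterior derivative is
  d(omega) = sum_{i<j} d(g_{ij}) ∧ dx_i ∧ dx_j = sum_{i<j, k} (∂g_{ij}/∂x_k) dx_k ∧ dx_i ∧ dx_j.
Expand each term, using dx_k ∧ dx_i ∧ dx_j = sgn(permutation) dx_{(a)} ∧ dx_{(b)} ∧ dx_{(c)} with (a < b < c) sorted:
  d(x*z + 3*y) includes (∂/∂z)(x*z + 3*y) dz = (x) dz, which multiplied by dx ∧ dy gives (x) dx ∧ dy ∧ dz
  d(4*x^2 + 3*y*z) includes (∂/∂y)(4*x^2 + 3*y*z) dy = (3*z) dy, which multiplied by dx ∧ dz gives (-3*z) dx ∧ dy ∧ dz
  d(z*(x - 3*y)) includes (∂/∂x)(z*(x - 3*y)) dx = (z) dx, which multiplied by dy ∧ dz gives (z) dx ∧ dy ∧ dz
Collecting like 3-forms: d(omega) = (x - 2*z) dx ∧ dy ∧ dz.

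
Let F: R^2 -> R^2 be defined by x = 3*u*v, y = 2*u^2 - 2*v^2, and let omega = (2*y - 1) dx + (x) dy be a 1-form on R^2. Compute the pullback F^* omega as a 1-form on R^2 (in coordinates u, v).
F^* omega = (3*v*(8*u^2 - 4*v^2 - 1)) du + (3*u*(4*u^2 - 8*v^2 - 1)) dv

Using F^*(f dg) = (f ∘ F) d(g ∘ F), substitute each coordinate x_i by F_i(u, v) in f_i, and replace dx_i by d F_i = (∂F_i/∂u) du + (∂F_i/∂v) dv.
  For the x component: f_1(F) = 4*u^2 - 4*v^2 - 1; d F_1 = (3*v) du + (3*u) dv
  For the y component: f_2(F) = 3*u*v; d F_2 = (4*u) du + (-4*v) dv
Combining and collecting du, dv coefficients:
  coeff of du: 3*v*(8*u^2 - 4*v^2 - 1)
  coeff of dv: 3*u*(4*u^2 - 8*v^2 - 1)
F^* omega = (3*v*(8*u^2 - 4*v^2 - 1)) du + (3*u*(4*u^2 - 8*v^2 - 1)) dv.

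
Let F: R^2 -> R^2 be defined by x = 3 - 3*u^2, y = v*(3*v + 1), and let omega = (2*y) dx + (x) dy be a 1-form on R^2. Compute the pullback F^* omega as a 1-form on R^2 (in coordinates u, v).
F^* omega = (12*u*v*(-3*v - 1)) du + (-18*u^2*v - 3*u^2 + 18*v + 3) dv

Using F^*(f dg) = (f ∘ F) d(g ∘ F), substitute each coordinate x_i by F_i(u, v) in f_i, and replace dx_i by d F_i = (∂F_i/∂u) du + (∂F_i/∂v) dv.
  For the x component: f_1(F) = 2*v*(3*v + 1); d F_1 = (-6*u) du + (0) dv
  For the y component: f_2(F) = 3 - 3*u^2; d F_2 = (0) du + (6*v + 1) dv
Combining and collecting du, dv coefficients:
  coeff of du: 12*u*v*(-3*v - 1)
  coeff of dv: -18*u^2*v - 3*u^2 + 18*v + 3
F^* omega = (12*u*v*(-3*v - 1)) du + (-18*u^2*v - 3*u^2 + 18*v + 3) dv.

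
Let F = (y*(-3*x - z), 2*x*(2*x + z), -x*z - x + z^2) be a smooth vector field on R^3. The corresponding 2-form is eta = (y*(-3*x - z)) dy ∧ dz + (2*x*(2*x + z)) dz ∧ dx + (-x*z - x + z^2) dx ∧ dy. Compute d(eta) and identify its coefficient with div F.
d(eta) = (-x - 3*y + 2*z) dx ∧ dy ∧ dz; div F = -x - 3*y + 2*z

For a 2-form in R^3 of the form above, applying d gives a 3-form with coefficient ∂P/∂x + ∂Q/∂y + ∂R/∂z:
  ∂P/∂x = -3*y
  ∂Q/∂y = 0
  ∂R/∂z = -x + 2*z
Sum = -x - 3*y + 2*z, which is exactly div F.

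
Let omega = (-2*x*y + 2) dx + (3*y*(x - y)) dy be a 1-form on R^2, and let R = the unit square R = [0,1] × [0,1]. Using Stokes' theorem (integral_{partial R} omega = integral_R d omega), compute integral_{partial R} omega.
integral_(partial R) omega = 5/2

Stokes: integral_partial_R omega = integral_R d omega with d omega = (∂Q/∂x - ∂P/∂y) dx ∧ dy.
  ∂Q/∂x = 3*y
  ∂P/∂y = -2*x
  integrand = ∂Q/∂x - ∂P/∂y = 2*x + 3*y.
Integrating over R: integral_0^1 integral_0^1 (2*x + 3*y) dx dy = 5/2.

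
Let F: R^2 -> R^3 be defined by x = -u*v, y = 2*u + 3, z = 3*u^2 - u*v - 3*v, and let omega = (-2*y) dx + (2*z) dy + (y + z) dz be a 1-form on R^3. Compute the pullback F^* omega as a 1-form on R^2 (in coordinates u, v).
F^* omega = (18*u^3 - 9*u^2*v + 24*u^2 + u*v^2 - 20*u*v + 18*u + 3*v^2 - 9*v) du + (-3*u^3 + u^2*v - 7*u^2 + 6*u*v - 3*u + 9*v - 9) dv

Using F^*(f dg) = (f ∘ F) d(g ∘ F), substitute each coordinate x_i by F_i(u, v) in f_i, and replace dx_i by d F_i = (∂F_i/∂u) du + (∂F_i/∂v) dv.
  For the x component: f_1(F) = -4*u - 6; d F_1 = (-v) du + (-u) dv
  For the y component: f_2(F) = 6*u^2 - 2*u*v - 6*v; d F_2 = (2) du + (0) dv
  For the z component: f_3(F) = 3*u^2 - u*v + 2*u - 3*v + 3; d F_3 = (6*u - v) du + (-u - 3) dv
Combining and collecting du, dv coefficients:
  coeff of du: 18*u^3 - 9*u^2*v + 24*u^2 + u*v^2 - 20*u*v + 18*u + 3*v^2 - 9*v
  coeff of dv: -3*u^3 + u^2*v - 7*u^2 + 6*u*v - 3*u + 9*v - 9
F^* omega = (18*u^3 - 9*u^2*v + 24*u^2 + u*v^2 - 20*u*v + 18*u + 3*v^2 - 9*v) du + (-3*u^3 + u^2*v - 7*u^2 + 6*u*v - 3*u + 9*v - 9) dv.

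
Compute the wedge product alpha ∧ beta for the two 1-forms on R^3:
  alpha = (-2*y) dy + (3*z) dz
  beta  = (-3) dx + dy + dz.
alpha ∧ beta = (-6*y) dx ∧ dy + (-2*y - 3*z) dy ∧ dz + (9*z) dx ∧ dz

Distribute the wedge, using dx_i ∧ dx_j = -dx_j ∧ dx_i and dx_i ∧ dx_i = 0. For each pair (i, j) with i < j, the coefficient of dx_i ∧ dx_j in alpha ∧ beta is (alpha_i * beta_j - alpha_j * beta_i). Collecting: alpha ∧ beta = (-6*y) dx ∧ dy + (-2*y - 3*z) dy ∧ dz + (9*z) dx ∧ dz.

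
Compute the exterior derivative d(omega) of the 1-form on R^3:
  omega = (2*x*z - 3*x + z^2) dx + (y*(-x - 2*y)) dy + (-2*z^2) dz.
d(omega) = (-y) dx ∧ dy + (-2*x - 2*z) dx ∧ dz

For a 1-form omega = sum_i f_i dx_i, the exterior derivative is
  d(omega) = sum_{i < j} (∂f_j/∂x_i - ∂f_i/∂x_j) dx_i ∧ dx_j.
  coefficient of dx ∧ dy: ∂f_2/∂x - ∂f_1/∂y = ∂(y*(-x - 2*y))/∂x - ∂(2*x*z - 3*x + z^2)/∂y = -y
  coefficient of dx ∧ dz: ∂f_3/∂x - ∂f_1/∂z = ∂(-2*z^2)/∂x - ∂(2*x*z - 3*x + z^2)/∂z = -2*x - 2*z
Assembling: d(omega) = (-y) dx ∧ dy + (-2*x - 2*z) dx ∧ dz.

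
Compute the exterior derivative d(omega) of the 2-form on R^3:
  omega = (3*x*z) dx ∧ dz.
d(omega) = 0

For a 2-form omega = sum_{i<j} g_{ij} dx_i ∧ dx_j, the exterior derivative is
  d(omega) = sum_{i<j} d(g_{ij}) ∧ dx_i ∧ dx_j = sum_{i<j, k} (∂g_{ij}/∂x_k) dx_k ∧ dx_i ∧ dx_j.
Expand each term, using dx_k ∧ dx_i ∧ dx_j = sgn(permutation) dx_{(a)} ∧ dx_{(b)} ∧ dx_{(c)} with (a < b < c) sorted:

Collecting like 3-forms: d(omega) = 0.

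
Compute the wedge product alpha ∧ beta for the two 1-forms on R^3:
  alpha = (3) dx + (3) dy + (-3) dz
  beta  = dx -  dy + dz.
alpha ∧ beta = (-6) dx ∧ dy + (6) dx ∧ dz

Distribute the wedge, using dx_i ∧ dx_j = -dx_j ∧ dx_i and dx_i ∧ dx_i = 0. For each pair (i, j) with i < j, the coefficient of dx_i ∧ dx_j in alpha ∧ beta is (alpha_i * beta_j - alpha_j * beta_i). Collecting: alpha ∧ beta = (-6) dx ∧ dy + (6) dx ∧ dz.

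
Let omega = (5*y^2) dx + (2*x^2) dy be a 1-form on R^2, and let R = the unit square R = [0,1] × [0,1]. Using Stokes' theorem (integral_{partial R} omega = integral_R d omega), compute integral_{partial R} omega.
integral_(partial R) omega = -3

Stokes: integral_partial_R omega = integral_R d omega with d omega = (∂Q/∂x - ∂P/∂y) dx ∧ dy.
  ∂Q/∂x = 4*x
  ∂P/∂y = 10*y
  integrand = ∂Q/∂x - ∂P/∂y = 4*x - 10*y.
Integrating over R: integral_0^1 integral_0^1 (4*x - 10*y) dx dy = -3.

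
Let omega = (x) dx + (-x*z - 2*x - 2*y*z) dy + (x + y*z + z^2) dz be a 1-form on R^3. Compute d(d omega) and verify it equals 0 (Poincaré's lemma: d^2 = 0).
d(d omega) = 0

Step 1: d omega = sum_{i<j} (∂f_j/∂x_i - ∂f_i/∂x_j) dx_i ∧ dx_j:
  coeff of dx ∧ dy: -z - 2
  coeff of dx ∧ dz: 1
  coeff of dy ∧ dz: x + 2*y + z
Step 2: Apply d again to each 2-form coefficient. The only possible 3-form in R^3 is dx ∧ dy ∧ dz, with coefficient
  ∂(coeff of dy∧dz)/∂x - ∂(coeff of dx∧dz)/∂y + ∂(coeff of dx∧dy)/∂z
  = ∂/∂x (x + 2*y + z) - ∂/∂y (1) + ∂/∂z (-z - 2).
Each of these terms simplifies to sums of mixed partials that cancel in pairs. The result is 0 (by equality of mixed partials for smooth functions — Schwarz / Clairaut).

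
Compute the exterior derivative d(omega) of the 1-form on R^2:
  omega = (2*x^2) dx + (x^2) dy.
d(omega) = (2*x) dx ∧ dy

For a 1-form omega = sum_i f_i dx_i, the exterior derivative is
  d(omega) = sum_{i < j} (∂f_j/∂x_i - ∂f_i/∂x_j) dx_i ∧ dx_j.
  coefficient of dx ∧ dy: ∂f_2/∂x - ∂f_1/∂y = ∂(x^2)/∂x - ∂(2*x^2)/∂y = 2*x
Assembling: d(omega) = (2*x) dx ∧ dy.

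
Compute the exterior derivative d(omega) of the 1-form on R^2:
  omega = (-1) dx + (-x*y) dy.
d(omega) = (-y) dx ∧ dy

For a 1-form omega = sum_i f_i dx_i, the exterior derivative is
  d(omega) = sum_{i < j} (∂f_j/∂x_i - ∂f_i/∂x_j) dx_i ∧ dx_j.
  coefficient of dx ∧ dy: ∂f_2/∂x - ∂f_1/∂y = ∂(-x*y)/∂x - ∂(-1)/∂y = -y
Assembling: d(omega) = (-y) dx ∧ dy.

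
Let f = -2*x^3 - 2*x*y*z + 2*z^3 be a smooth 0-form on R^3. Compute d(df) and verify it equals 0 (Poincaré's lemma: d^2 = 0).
d(df) = 0

Step 1: df = sum_i (∂f/∂x_i) dx_i = (-6*x^2 - 2*y*z) dx + (-2*x*z) dy + (-2*x*y + 6*z^2) dz.
Step 2: Apply d again. Using the 1-form formula, the coefficient of dx ∧ dy in d(df) is ∂^2 f/∂x ∂y - ∂^2 f/∂y ∂x = (-2*z) - (-2*z) = 0 (equality of mixed partials for smooth f).
Similarly for dx ∧ dz and dy ∧ dz — all coefficients vanish. So d(df) = 0.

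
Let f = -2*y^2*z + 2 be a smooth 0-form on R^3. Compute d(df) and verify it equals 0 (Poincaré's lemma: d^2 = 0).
d(df) = 0

Step 1: df = sum_i (∂f/∂x_i) dx_i = (0) dx + (-4*y*z) dy + (-2*y^2) dz.
Step 2: Apply d again. Using the 1-form formula, the coefficient of dx ∧ dy in d(df) is ∂^2 f/∂x ∂y - ∂^2 f/∂y ∂x = (0) - (0) = 0 (equality of mixed partials for smooth f).
Similarly for dx ∧ dz and dy ∧ dz — all coefficients vanish. So d(df) = 0.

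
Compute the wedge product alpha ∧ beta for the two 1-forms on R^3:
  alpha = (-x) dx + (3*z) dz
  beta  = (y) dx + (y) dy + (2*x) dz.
alpha ∧ beta = (-x*y) dx ∧ dy + (-2*x^2 - 3*y*z) dx ∧ dz + (-3*y*z) dy ∧ dz

Distribute the wedge, using dx_i ∧ dx_j = -dx_j ∧ dx_i and dx_i ∧ dx_i = 0. For each pair (i, j) with i < j, the coefficient of dx_i ∧ dx_j in alpha ∧ beta is (alpha_i * beta_j - alpha_j * beta_i). Collecting: alpha ∧ beta = (-x*y) dx ∧ dy + (-2*x^2 - 3*y*z) dx ∧ dz + (-3*y*z) dy ∧ dz.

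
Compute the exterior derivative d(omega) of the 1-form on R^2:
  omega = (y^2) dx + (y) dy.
d(omega) = (-2*y) dx ∧ dy

For a 1-form omega = sum_i f_i dx_i, the exterior derivative is
  d(omega) = sum_{i < j} (∂f_j/∂x_i - ∂f_i/∂x_j) dx_i ∧ dx_j.
  coefficient of dx ∧ dy: ∂f_2/∂x - ∂f_1/∂y = ∂(y)/∂x - ∂(y^2)/∂y = -2*y
Assembling: d(omega) = (-2*y) dx ∧ dy.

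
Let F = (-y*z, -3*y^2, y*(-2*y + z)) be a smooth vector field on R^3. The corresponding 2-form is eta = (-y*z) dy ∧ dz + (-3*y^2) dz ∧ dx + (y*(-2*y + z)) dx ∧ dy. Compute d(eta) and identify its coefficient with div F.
d(eta) = (-5*y) dx ∧ dy ∧ dz; div F = -5*y

For a 2-form in R^3 of the form above, applying d gives a 3-form with coefficient ∂P/∂x + ∂Q/∂y + ∂R/∂z:
  ∂P/∂x = 0
  ∂Q/∂y = -6*y
  ∂R/∂z = y
Sum = -5*y, which is exactly div F.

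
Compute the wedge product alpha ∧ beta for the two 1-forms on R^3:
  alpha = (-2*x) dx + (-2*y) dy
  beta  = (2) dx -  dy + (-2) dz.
alpha ∧ beta = (2*x + 4*y) dx ∧ dy + (4*x) dx ∧ dz + (4*y) dy ∧ dz

Distribute the wedge, using dx_i ∧ dx_j = -dx_j ∧ dx_i and dx_i ∧ dx_i = 0. For each pair (i, j) with i < j, the coefficient of dx_i ∧ dx_j in alpha ∧ beta is (alpha_i * beta_j - alpha_j * beta_i). Collecting: alpha ∧ beta = (2*x + 4*y) dx ∧ dy + (4*x) dx ∧ dz + (4*y) dy ∧ dz.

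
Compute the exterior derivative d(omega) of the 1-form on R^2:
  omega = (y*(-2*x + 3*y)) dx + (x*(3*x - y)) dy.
d(omega) = (8*x - 7*y) dx ∧ dy

For a 1-form omega = sum_i f_i dx_i, the exterior derivative is
  d(omega) = sum_{i < j} (∂f_j/∂x_i - ∂f_i/∂x_j) dx_i ∧ dx_j.
  coefficient of dx ∧ dy: ∂f_2/∂x - ∂f_1/∂y = ∂(x*(3*x - y))/∂x - ∂(y*(-2*x + 3*y))/∂y = 8*x - 7*y
Assembling: d(omega) = (8*x - 7*y) dx ∧ dy.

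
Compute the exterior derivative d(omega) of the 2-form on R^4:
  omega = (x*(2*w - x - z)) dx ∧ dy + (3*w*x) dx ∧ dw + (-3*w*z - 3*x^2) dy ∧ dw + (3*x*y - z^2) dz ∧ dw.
d(omega) = (-x) dx ∧ dy ∧ dz + (-4*x) dx ∧ dy ∧ dw + (3*w + 3*x) dy ∧ dz ∧ dw + (3*y) dx ∧ dz ∧ dw

For a 2-form omega = sum_{i<j} g_{ij} dx_i ∧ dx_j, the exterior derivative is
  d(omega) = sum_{i<j} d(g_{ij}) ∧ dx_i ∧ dx_j = sum_{i<j, k} (∂g_{ij}/∂x_k) dx_k ∧ dx_i ∧ dx_j.
Expand each term, using dx_k ∧ dx_i ∧ dx_j = sgn(permutation) dx_{(a)} ∧ dx_{(b)} ∧ dx_{(c)} with (a < b < c) sorted:
  d(x*(2*w - x - z)) includes (∂/∂z)(x*(2*w - x - z)) dz = (-x) dz, which multiplied by dx ∧ dy gives (-x) dx ∧ dy ∧ dz
  d(x*(2*w - x - z)) includes (∂/∂w)(x*(2*w - x - z)) dw = (2*x) dw, which multiplied by dx ∧ dy gives (2*x) dx ∧ dy ∧ dw
  d(-3*w*z - 3*x^2) includes (∂/∂x)(-3*w*z - 3*x^2) dx = (-6*x) dx, which multiplied by dy ∧ dw gives (-6*x) dx ∧ dy ∧ dw
  d(-3*w*z - 3*x^2) includes (∂/∂z)(-3*w*z - 3*x^2) dz = (-3*w) dz, which multiplied by dy ∧ dw gives (3*w) dy ∧ dz ∧ dw
  d(3*x*y - z^2) includes (∂/∂x)(3*x*y - z^2) dx = (3*y) dx, which multiplied by dz ∧ dw gives (3*y) dx ∧ dz ∧ dw
  d(3*x*y - z^2) includes (∂/∂y)(3*x*y - z^2) dy = (3*x) dy, which multiplied by dz ∧ dw gives (3*x) dy ∧ dz ∧ dw
Collecting like 3-forms: d(omega) = (-x) dx ∧ dy ∧ dz + (-4*x) dx ∧ dy ∧ dw + (3*w + 3*x) dy ∧ dz ∧ dw + (3*y) dx ∧ dz ∧ dw.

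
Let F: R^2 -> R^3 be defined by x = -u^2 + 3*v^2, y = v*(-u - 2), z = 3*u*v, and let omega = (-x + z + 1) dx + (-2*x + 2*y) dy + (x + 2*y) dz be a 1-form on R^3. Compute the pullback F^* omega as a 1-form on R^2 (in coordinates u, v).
F^* omega = (-2*u^3 - 11*u^2*v + 2*u*v^2 - 2*u + 15*v^3 - 8*v^2) du + (-5*u^3 + 2*u^2*v - 4*u^2 + 33*u*v^2 - 4*u*v - 18*v^3 + 12*v^2 + 14*v) dv

Using F^*(f dg) = (f ∘ F) d(g ∘ F), substitute each coordinate x_i by F_i(u, v) in f_i, and replace dx_i by d F_i = (∂F_i/∂u) du + (∂F_i/∂v) dv.
  For the x component: f_1(F) = u^2 + 3*u*v - 3*v^2 + 1; d F_1 = (-2*u) du + (6*v) dv
  For the y component: f_2(F) = 2*u^2 - 2*u*v - 6*v^2 - 4*v; d F_2 = (-v) du + (-u - 2) dv
  For the z component: f_3(F) = -u^2 - 2*u*v + 3*v^2 - 4*v; d F_3 = (3*v) du + (3*u) dv
Combining and collecting du, dv coefficients:
  coeff of du: -2*u^3 - 11*u^2*v + 2*u*v^2 - 2*u + 15*v^3 - 8*v^2
  coeff of dv: -5*u^3 + 2*u^2*v - 4*u^2 + 33*u*v^2 - 4*u*v - 18*v^3 + 12*v^2 + 14*v
F^* omega = (-2*u^3 - 11*u^2*v + 2*u*v^2 - 2*u + 15*v^3 - 8*v^2) du + (-5*u^3 + 2*u^2*v - 4*u^2 + 33*u*v^2 - 4*u*v - 18*v^3 + 12*v^2 + 14*v) dv.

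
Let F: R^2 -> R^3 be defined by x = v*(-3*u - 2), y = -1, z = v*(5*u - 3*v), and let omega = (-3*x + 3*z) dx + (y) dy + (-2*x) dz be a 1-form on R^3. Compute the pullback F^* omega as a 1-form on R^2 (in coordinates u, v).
F^* omega = (v^2*(-42*u + 27*v + 2)) du + (v*(-42*u^2 - 9*u*v - 46*u - 6*v - 12)) dv

Using F^*(f dg) = (f ∘ F) d(g ∘ F), substitute each coordinate x_i by F_i(u, v) in f_i, and replace dx_i by d F_i = (∂F_i/∂u) du + (∂F_i/∂v) dv.
  For the x component: f_1(F) = 3*v*(8*u - 3*v + 2); d F_1 = (-3*v) du + (-3*u - 2) dv
  For the y component: f_2(F) = -1; d F_2 = (0) du + (0) dv
  For the z component: f_3(F) = 2*v*(3*u + 2); d F_3 = (5*v) du + (5*u - 6*v) dv
Combining and collecting du, dv coefficients:
  coeff of du: v^2*(-42*u + 27*v + 2)
  coeff of dv: v*(-42*u^2 - 9*u*v - 46*u - 6*v - 12)
F^* omega = (v^2*(-42*u + 27*v + 2)) du + (v*(-42*u^2 - 9*u*v - 46*u - 6*v - 12)) dv.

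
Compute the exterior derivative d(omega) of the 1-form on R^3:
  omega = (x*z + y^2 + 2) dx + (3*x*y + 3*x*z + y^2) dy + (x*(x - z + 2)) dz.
d(omega) = (y + 3*z) dx ∧ dy + (x - z + 2) dx ∧ dz + (-3*x) dy ∧ dz

For a 1-form omega = sum_i f_i dx_i, the exterior derivative is
  d(omega) = sum_{i < j} (∂f_j/∂x_i - ∂f_i/∂x_j) dx_i ∧ dx_j.
  coefficient of dx ∧ dy: ∂f_2/∂x - ∂f_1/∂y = ∂(3*x*y + 3*x*z + y^2)/∂x - ∂(x*z + y^2 + 2)/∂y = y + 3*z
  coefficient of dx ∧ dz: ∂f_3/∂x - ∂f_1/∂z = ∂(x*(x - z + 2))/∂x - ∂(x*z + y^2 + 2)/∂z = x - z + 2
  coefficient of dy ∧ dz: ∂f_3/∂y - ∂f_2/∂z = ∂(x*(x - z + 2))/∂y - ∂(3*x*y + 3*x*z + y^2)/∂z = -3*x
Assembling: d(omega) = (y + 3*z) dx ∧ dy + (x - z + 2) dx ∧ dz + (-3*x) dy ∧ dz.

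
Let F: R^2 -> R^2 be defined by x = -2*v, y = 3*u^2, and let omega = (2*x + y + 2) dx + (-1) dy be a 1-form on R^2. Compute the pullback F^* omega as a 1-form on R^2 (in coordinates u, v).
F^* omega = (-6*u) du + (-6*u^2 + 8*v - 4) dv

Using F^*(f dg) = (f ∘ F) d(g ∘ F), substitute each coordinate x_i by F_i(u, v) in f_i, and replace dx_i by d F_i = (∂F_i/∂u) du + (∂F_i/∂v) dv.
  For the x component: f_1(F) = 3*u^2 - 4*v + 2; d F_1 = (0) du + (-2) dv
  For the y component: f_2(F) = -1; d F_2 = (6*u) du + (0) dv
Combining and collecting du, dv coefficients:
  coeff of du: -6*u
  coeff of dv: -6*u^2 + 8*v - 4
F^* omega = (-6*u) du + (-6*u^2 + 8*v - 4) dv.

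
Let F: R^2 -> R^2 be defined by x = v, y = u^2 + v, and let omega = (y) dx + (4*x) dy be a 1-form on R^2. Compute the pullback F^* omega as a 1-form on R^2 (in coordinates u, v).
F^* omega = (8*u*v) du + (u^2 + 5*v) dv

Using F^*(f dg) = (f ∘ F) d(g ∘ F), substitute each coordinate x_i by F_i(u, v) in f_i, and replace dx_i by d F_i = (∂F_i/∂u) du + (∂F_i/∂v) dv.
  For the x component: f_1(F) = u^2 + v; d F_1 = (0) du + (1) dv
  For the y component: f_2(F) = 4*v; d F_2 = (2*u) du + (1) dv
Combining and collecting du, dv coefficients:
  coeff of du: 8*u*v
  coeff of dv: u^2 + 5*v
F^* omega = (8*u*v) du + (u^2 + 5*v) dv.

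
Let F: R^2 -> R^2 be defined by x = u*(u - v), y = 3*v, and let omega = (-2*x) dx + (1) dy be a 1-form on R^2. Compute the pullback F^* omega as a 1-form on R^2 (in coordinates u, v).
F^* omega = (2*u*(-2*u^2 + 3*u*v - v^2)) du + (2*u^3 - 2*u^2*v + 3) dv

Using F^*(f dg) = (f ∘ F) d(g ∘ F), substitute each coordinate x_i by F_i(u, v) in f_i, and replace dx_i by d F_i = (∂F_i/∂u) du + (∂F_i/∂v) dv.
  For the x component: f_1(F) = 2*u*(-u + v); d F_1 = (2*u - v) du + (-u) dv
  For the y component: f_2(F) = 1; d F_2 = (0) du + (3) dv
Combining and collecting du, dv coefficients:
  coeff of du: 2*u*(-2*u^2 + 3*u*v - v^2)
  coeff of dv: 2*u^3 - 2*u^2*v + 3
F^* omega = (2*u*(-2*u^2 + 3*u*v - v^2)) du + (2*u^3 - 2*u^2*v + 3) dv.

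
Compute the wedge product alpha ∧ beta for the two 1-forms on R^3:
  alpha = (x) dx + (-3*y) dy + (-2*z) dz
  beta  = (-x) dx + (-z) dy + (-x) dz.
alpha ∧ beta = (-x*(3*y + z)) dx ∧ dy + (-x*(x + 2*z)) dx ∧ dz + (3*x*y - 2*z^2) dy ∧ dz

Distribute the wedge, using dx_i ∧ dx_j = -dx_j ∧ dx_i and dx_i ∧ dx_i = 0. For each pair (i, j) with i < j, the coefficient of dx_i ∧ dx_j in alpha ∧ beta is (alpha_i * beta_j - alpha_j * beta_i). Collecting: alpha ∧ beta = (-x*(3*y + z)) dx ∧ dy + (-x*(x + 2*z)) dx ∧ dz + (3*x*y - 2*z^2) dy ∧ dz.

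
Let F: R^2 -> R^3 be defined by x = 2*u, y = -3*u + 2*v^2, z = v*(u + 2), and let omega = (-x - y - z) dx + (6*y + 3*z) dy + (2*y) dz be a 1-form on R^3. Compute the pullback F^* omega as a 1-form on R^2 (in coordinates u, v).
F^* omega = (-17*u*v + 56*u + 4*v^3 - 40*v^2 - 22*v) du + (-6*u^2 + 16*u*v^2 - 72*u*v - 12*u + 48*v^3 + 32*v^2) dv

Using F^*(f dg) = (f ∘ F) d(g ∘ F), substitute each coordinate x_i by F_i(u, v) in f_i, and replace dx_i by d F_i = (∂F_i/∂u) du + (∂F_i/∂v) dv.
  For the x component: f_1(F) = -u*v + u - 2*v^2 - 2*v; d F_1 = (2) du + (0) dv
  For the y component: f_2(F) = 3*u*v - 18*u + 12*v^2 + 6*v; d F_2 = (-3) du + (4*v) dv
  For the z component: f_3(F) = -6*u + 4*v^2; d F_3 = (v) du + (u + 2) dv
Combining and collecting du, dv coefficients:
  coeff of du: -17*u*v + 56*u + 4*v^3 - 40*v^2 - 22*v
  coeff of dv: -6*u^2 + 16*u*v^2 - 72*u*v - 12*u + 48*v^3 + 32*v^2
F^* omega = (-17*u*v + 56*u + 4*v^3 - 40*v^2 - 22*v) du + (-6*u^2 + 16*u*v^2 - 72*u*v - 12*u + 48*v^3 + 32*v^2) dv.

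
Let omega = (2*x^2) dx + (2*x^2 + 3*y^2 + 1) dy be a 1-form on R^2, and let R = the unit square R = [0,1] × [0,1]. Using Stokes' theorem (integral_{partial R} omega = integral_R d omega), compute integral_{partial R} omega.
integral_(partial R) omega = 2

Stokes: integral_partial_R omega = integral_R d omega with d omega = (∂Q/∂x - ∂P/∂y) dx ∧ dy.
  ∂Q/∂x = 4*x
  ∂P/∂y = 0
  integrand = ∂Q/∂x - ∂P/∂y = 4*x.
Integrating over R: integral_0^1 integral_0^1 (4*x) dx dy = 2.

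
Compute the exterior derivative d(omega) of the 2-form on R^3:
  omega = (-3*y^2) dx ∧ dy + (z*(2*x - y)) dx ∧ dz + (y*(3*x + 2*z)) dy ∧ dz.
d(omega) = (3*y + z) dx ∧ dy ∧ dz

For a 2-form omega = sum_{i<j} g_{ij} dx_i ∧ dx_j, the exterior derivative is
  d(omega) = sum_{i<j} d(g_{ij}) ∧ dx_i ∧ dx_j = sum_{i<j, k} (∂g_{ij}/∂x_k) dx_k ∧ dx_i ∧ dx_j.
Expand each term, using dx_k ∧ dx_i ∧ dx_j = sgn(permutation) dx_{(a)} ∧ dx_{(b)} ∧ dx_{(c)} with (a < b < c) sorted:
  d(z*(2*x - y)) includes (∂/∂y)(z*(2*x - y)) dy = (-z) dy, which multiplied by dx ∧ dz gives (z) dx ∧ dy ∧ dz
  d(y*(3*x + 2*z)) includes (∂/∂x)(y*(3*x + 2*z)) dx = (3*y) dx, which multiplied by dy ∧ dz gives (3*y) dx ∧ dy ∧ dz
Collecting like 3-forms: d(omega) = (3*y + z) dx ∧ dy ∧ dz.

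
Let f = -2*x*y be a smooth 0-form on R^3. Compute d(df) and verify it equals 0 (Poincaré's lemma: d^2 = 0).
d(df) = 0

Step 1: df = sum_i (∂f/∂x_i) dx_i = (-2*y) dx + (-2*x) dy + (0) dz.
Step 2: Apply d again. Using the 1-form formula, the coefficient of dx ∧ dy in d(df) is ∂^2 f/∂x ∂y - ∂^2 f/∂y ∂x = (-2) - (-2) = 0 (equality of mixed partials for smooth f).
Similarly for dx ∧ dz and dy ∧ dz — all coefficients vanish. So d(df) = 0.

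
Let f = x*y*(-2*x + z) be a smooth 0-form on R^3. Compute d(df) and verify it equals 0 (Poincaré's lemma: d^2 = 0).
d(df) = 0

Step 1: df = sum_i (∂f/∂x_i) dx_i = (y*(-4*x + z)) dx + (x*(-2*x + z)) dy + (x*y) dz.
Step 2: Apply d again. Using the 1-form formula, the coefficient of dx ∧ dy in d(df) is ∂^2 f/∂x ∂y - ∂^2 f/∂y ∂x = (-4*x + z) - (-4*x + z) = 0 (equality of mixed partials for smooth f).
Similarly for dx ∧ dz and dy ∧ dz — all coefficients vanish. So d(df) = 0.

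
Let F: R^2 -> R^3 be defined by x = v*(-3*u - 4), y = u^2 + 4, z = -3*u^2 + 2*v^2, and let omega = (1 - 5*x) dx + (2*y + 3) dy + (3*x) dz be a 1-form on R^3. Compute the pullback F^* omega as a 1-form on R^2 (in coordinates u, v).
F^* omega = (4*u^3 + 54*u^2*v - 45*u*v^2 + 72*u*v + 22*u - 60*v^2 - 3*v) du + (-45*u^2*v - 36*u*v^2 - 120*u*v - 3*u - 48*v^2 - 80*v - 4) dv

Using F^*(f dg) = (f ∘ F) d(g ∘ F), substitute each coordinate x_i by F_i(u, v) in f_i, and replace dx_i by d F_i = (∂F_i/∂u) du + (∂F_i/∂v) dv.
  For the x component: f_1(F) = 15*u*v + 20*v + 1; d F_1 = (-3*v) du + (-3*u - 4) dv
  For the y component: f_2(F) = 2*u^2 + 11; d F_2 = (2*u) du + (0) dv
  For the z component: f_3(F) = 3*v*(-3*u - 4); d F_3 = (-6*u) du + (4*v) dv
Combining and collecting du, dv coefficients:
  coeff of du: 4*u^3 + 54*u^2*v - 45*u*v^2 + 72*u*v + 22*u - 60*v^2 - 3*v
  coeff of dv: -45*u^2*v - 36*u*v^2 - 120*u*v - 3*u - 48*v^2 - 80*v - 4
F^* omega = (4*u^3 + 54*u^2*v - 45*u*v^2 + 72*u*v + 22*u - 60*v^2 - 3*v) du + (-45*u^2*v - 36*u*v^2 - 120*u*v - 3*u - 48*v^2 - 80*v - 4) dv.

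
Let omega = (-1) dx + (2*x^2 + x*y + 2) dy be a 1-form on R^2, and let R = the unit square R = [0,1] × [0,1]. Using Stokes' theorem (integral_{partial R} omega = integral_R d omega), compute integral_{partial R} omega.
integral_(partial R) omega = 5/2

Stokes: integral_partial_R omega = integral_R d omega with d omega = (∂Q/∂x - ∂P/∂y) dx ∧ dy.
  ∂Q/∂x = 4*x + y
  ∂P/∂y = 0
  integrand = ∂Q/∂x - ∂P/∂y = 4*x + y.
Integrating over R: integral_0^1 integral_0^1 (4*x + y) dx dy = 5/2.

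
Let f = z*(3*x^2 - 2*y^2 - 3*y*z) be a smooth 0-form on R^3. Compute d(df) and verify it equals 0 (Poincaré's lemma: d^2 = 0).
d(df) = 0

Step 1: df = sum_i (∂f/∂x_i) dx_i = (6*x*z) dx + (z*(-4*y - 3*z)) dy + (3*x^2 - 2*y^2 - 6*y*z) dz.
Step 2: Apply d again. Using the 1-form formula, the coefficient of dx ∧ dy in d(df) is ∂^2 f/∂x ∂y - ∂^2 f/∂y ∂x = (0) - (0) = 0 (equality of mixed partials for smooth f).
Similarly for dx ∧ dz and dy ∧ dz — all coefficients vanish. So d(df) = 0.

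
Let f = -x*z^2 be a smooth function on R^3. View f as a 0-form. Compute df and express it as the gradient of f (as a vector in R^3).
df = (-z^2) dx + (0) dy + (-2*x*z) dz; grad f = (-z^2, 0, -2*x*z)

For a 0-form f, d f = (∂f/∂x) dx + (∂f/∂y) dy + (∂f/∂z) dz. The components of the vector representation are exactly the entries of grad f in Cartesian coordinates:
  ∂f/∂x = -z^2
  ∂f/∂y = 0
  ∂f/∂z = -2*x*z.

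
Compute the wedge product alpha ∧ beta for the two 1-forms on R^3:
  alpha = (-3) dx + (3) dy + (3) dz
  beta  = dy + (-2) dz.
alpha ∧ beta = (-3) dx ∧ dy + (6) dx ∧ dz + (-9) dy ∧ dz

Distribute the wedge, using dx_i ∧ dx_j = -dx_j ∧ dx_i and dx_i ∧ dx_i = 0. For each pair (i, j) with i < j, the coefficient of dx_i ∧ dx_j in alpha ∧ beta is (alpha_i * beta_j - alpha_j * beta_i). Collecting: alpha ∧ beta = (-3) dx ∧ dy + (6) dx ∧ dz + (-9) dy ∧ dz.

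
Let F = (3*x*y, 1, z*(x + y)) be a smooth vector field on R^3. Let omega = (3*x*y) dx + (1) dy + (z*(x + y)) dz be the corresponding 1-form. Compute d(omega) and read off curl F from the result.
d(omega) = (z) dy ∧ dz + (-z) dz ∧ dx + (-3*x) dx ∧ dy; curl F = (z, -z, -3*x)

d omega = sum_{i<j} (∂f_j/∂x_i - ∂f_i/∂x_j) dx_i ∧ dx_j. Under the identification (dy ∧ dz, dz ∧ dx, dx ∧ dy) ↔ (e_x, e_y, e_z), the coefficients are exactly the components of curl F. Compute:
  ∂R/∂y - ∂Q/∂z = (z) - (0) = z
  ∂P/∂z - ∂R/∂x = (0) - (z) = -z
  ∂Q/∂x - ∂P/∂y = (0) - (3*x) = -3*x.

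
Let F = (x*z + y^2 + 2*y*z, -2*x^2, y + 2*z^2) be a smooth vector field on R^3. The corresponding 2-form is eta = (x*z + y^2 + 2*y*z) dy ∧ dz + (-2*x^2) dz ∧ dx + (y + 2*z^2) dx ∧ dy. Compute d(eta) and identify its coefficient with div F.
d(eta) = (5*z) dx ∧ dy ∧ dz; div F = 5*z

For a 2-form in R^3 of the form above, applying d gives a 3-form with coefficient ∂P/∂x + ∂Q/∂y + ∂R/∂z:
  ∂P/∂x = z
  ∂Q/∂y = 0
  ∂R/∂z = 4*z
Sum = 5*z, which is exactly div F.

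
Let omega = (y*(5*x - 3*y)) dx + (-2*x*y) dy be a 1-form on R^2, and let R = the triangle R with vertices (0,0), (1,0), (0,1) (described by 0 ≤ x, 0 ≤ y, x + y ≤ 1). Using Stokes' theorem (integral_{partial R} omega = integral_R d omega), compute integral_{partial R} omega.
integral_(partial R) omega = -1/6

Stokes: integral_partial_R omega = integral_R d omega with d omega = (∂Q/∂x - ∂P/∂y) dx ∧ dy.
  ∂Q/∂x = -2*y
  ∂P/∂y = 5*x - 6*y
  integrand = ∂Q/∂x - ∂P/∂y = -5*x + 4*y.
Integrating over R: integral_0^1 integral_0^{1-x} (-5*x + 4*y) dy dx = -1/6.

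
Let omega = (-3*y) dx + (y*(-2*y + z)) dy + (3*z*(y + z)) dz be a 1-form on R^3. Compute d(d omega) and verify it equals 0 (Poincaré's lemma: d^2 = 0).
d(d omega) = 0

Step 1: d omega = sum_{i<j} (∂f_j/∂x_i - ∂f_i/∂x_j) dx_i ∧ dx_j:
  coeff of dx ∧ dy: 3
  coeff of dx ∧ dz: 0
  coeff of dy ∧ dz: -y + 3*z
Step 2: Apply d again to each 2-form coefficient. The only possible 3-form in R^3 is dx ∧ dy ∧ dz, with coefficient
  ∂(coeff of dy∧dz)/∂x - ∂(coeff of dx∧dz)/∂y + ∂(coeff of dx∧dy)/∂z
  = ∂/∂x (-y + 3*z) - ∂/∂y (0) + ∂/∂z (3).
Each of these terms simplifies to sums of mixed partials that cancel in pairs. The result is 0 (by equality of mixed partials for smooth functions — Schwarz / Clairaut).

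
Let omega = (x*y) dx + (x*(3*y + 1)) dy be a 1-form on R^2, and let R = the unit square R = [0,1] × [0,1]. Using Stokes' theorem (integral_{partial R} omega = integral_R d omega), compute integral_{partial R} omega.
integral_(partial R) omega = 2

Stokes: integral_partial_R omega = integral_R d omega with d omega = (∂Q/∂x - ∂P/∂y) dx ∧ dy.
  ∂Q/∂x = 3*y + 1
  ∂P/∂y = x
  integrand = ∂Q/∂x - ∂P/∂y = -x + 3*y + 1.
Integrating over R: integral_0^1 integral_0^1 (-x + 3*y + 1) dx dy = 2.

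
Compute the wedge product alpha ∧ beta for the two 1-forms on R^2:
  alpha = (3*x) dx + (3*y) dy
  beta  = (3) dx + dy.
alpha ∧ beta = (3*x - 9*y) dx ∧ dy

Distribute the wedge, using dx_i ∧ dx_j = -dx_j ∧ dx_i and dx_i ∧ dx_i = 0. For each pair (i, j) with i < j, the coefficient of dx_i ∧ dx_j in alpha ∧ beta is (alpha_i * beta_j - alpha_j * beta_i). Collecting: alpha ∧ beta = (3*x - 9*y) dx ∧ dy.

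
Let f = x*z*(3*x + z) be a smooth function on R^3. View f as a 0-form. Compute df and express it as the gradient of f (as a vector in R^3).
df = (z*(6*x + z)) dx + (0) dy + (x*(3*x + 2*z)) dz; grad f = (z*(6*x + z), 0, x*(3*x + 2*z))

For a 0-form f, d f = (∂f/∂x) dx + (∂f/∂y) dy + (∂f/∂z) dz. The components of the vector representation are exactly the entries of grad f in Cartesian coordinates:
  ∂f/∂x = z*(6*x + z)
  ∂f/∂y = 0
  ∂f/∂z = x*(3*x + 2*z).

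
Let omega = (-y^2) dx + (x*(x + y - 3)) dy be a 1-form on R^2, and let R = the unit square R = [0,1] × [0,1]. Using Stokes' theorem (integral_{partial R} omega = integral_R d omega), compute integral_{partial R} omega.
integral_(partial R) omega = -1/2

Stokes: integral_partial_R omega = integral_R d omega with d omega = (∂Q/∂x - ∂P/∂y) dx ∧ dy.
  ∂Q/∂x = 2*x + y - 3
  ∂P/∂y = -2*y
  integrand = ∂Q/∂x - ∂P/∂y = 2*x + 3*y - 3.
Integrating over R: integral_0^1 integral_0^1 (2*x + 3*y - 3) dx dy = -1/2.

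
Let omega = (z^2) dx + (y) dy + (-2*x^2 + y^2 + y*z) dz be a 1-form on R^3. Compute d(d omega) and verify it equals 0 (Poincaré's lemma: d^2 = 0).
d(d omega) = 0

Step 1: d omega = sum_{i<j} (∂f_j/∂x_i - ∂f_i/∂x_j) dx_i ∧ dx_j:
  coeff of dx ∧ dy: 0
  coeff of dx ∧ dz: -4*x - 2*z
  coeff of dy ∧ dz: 2*y + z
Step 2: Apply d again to each 2-form coefficient. The only possible 3-form in R^3 is dx ∧ dy ∧ dz, with coefficient
  ∂(coeff of dy∧dz)/∂x - ∂(coeff of dx∧dz)/∂y + ∂(coeff of dx∧dy)/∂z
  = ∂/∂x (2*y + z) - ∂/∂y (-4*x - 2*z) + ∂/∂z (0).
Each of these terms simplifies to sums of mixed partials that cancel in pairs. The result is 0 (by equality of mixed partials for smooth functions — Schwarz / Clairaut).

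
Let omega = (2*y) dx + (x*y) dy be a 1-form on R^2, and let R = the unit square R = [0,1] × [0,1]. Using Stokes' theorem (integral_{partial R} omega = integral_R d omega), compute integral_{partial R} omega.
integral_(partial R) omega = -3/2

Stokes: integral_partial_R omega = integral_R d omega with d omega = (∂Q/∂x - ∂P/∂y) dx ∧ dy.
  ∂Q/∂x = y
  ∂P/∂y = 2
  integrand = ∂Q/∂x - ∂P/∂y = y - 2.
Integrating over R: integral_0^1 integral_0^1 (y - 2) dx dy = -3/2.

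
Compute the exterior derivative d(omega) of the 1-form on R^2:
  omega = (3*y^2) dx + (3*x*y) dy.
d(omega) = (-3*y) dx ∧ dy

For a 1-form omega = sum_i f_i dx_i, the exterior derivative is
  d(omega) = sum_{i < j} (∂f_j/∂x_i - ∂f_i/∂x_j) dx_i ∧ dx_j.
  coefficient of dx ∧ dy: ∂f_2/∂x - ∂f_1/∂y = ∂(3*x*y)/∂x - ∂(3*y^2)/∂y = -3*y
Assembling: d(omega) = (-3*y) dx ∧ dy.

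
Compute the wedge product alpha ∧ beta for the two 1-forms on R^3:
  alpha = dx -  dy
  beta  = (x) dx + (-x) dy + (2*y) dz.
alpha ∧ beta = (2*y) dx ∧ dz + (-2*y) dy ∧ dz

Distribute the wedge, using dx_i ∧ dx_j = -dx_j ∧ dx_i and dx_i ∧ dx_i = 0. For each pair (i, j) with i < j, the coefficient of dx_i ∧ dx_j in alpha ∧ beta is (alpha_i * beta_j - alpha_j * beta_i). Collecting: alpha ∧ beta = (2*y) dx ∧ dz + (-2*y) dy ∧ dz.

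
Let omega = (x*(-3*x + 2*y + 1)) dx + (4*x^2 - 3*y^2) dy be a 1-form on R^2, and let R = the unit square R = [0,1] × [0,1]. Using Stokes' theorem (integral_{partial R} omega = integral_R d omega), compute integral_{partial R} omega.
integral_(partial R) omega = 3

Stokes: integral_partial_R omega = integral_R d omega with d omega = (∂Q/∂x - ∂P/∂y) dx ∧ dy.
  ∂Q/∂x = 8*x
  ∂P/∂y = 2*x
  integrand = ∂Q/∂x - ∂P/∂y = 6*x.
Integrating over R: integral_0^1 integral_0^1 (6*x) dx dy = 3.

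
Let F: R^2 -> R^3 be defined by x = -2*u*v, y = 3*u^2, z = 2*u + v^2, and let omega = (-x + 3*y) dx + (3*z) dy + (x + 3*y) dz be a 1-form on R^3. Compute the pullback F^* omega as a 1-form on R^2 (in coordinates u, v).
F^* omega = (2*u*(-9*u*v + 27*u + 7*v^2 - 2*v)) du + (2*u*(-9*u^2 + 7*u*v - 2*v^2)) dv

Using F^*(f dg) = (f ∘ F) d(g ∘ F), substitute each coordinate x_i by F_i(u, v) in f_i, and replace dx_i by d F_i = (∂F_i/∂u) du + (∂F_i/∂v) dv.
  For the x component: f_1(F) = u*(9*u + 2*v); d F_1 = (-2*v) du + (-2*u) dv
  For the y component: f_2(F) = 6*u + 3*v^2; d F_2 = (6*u) du + (0) dv
  For the z component: f_3(F) = u*(9*u - 2*v); d F_3 = (2) du + (2*v) dv
Combining and collecting du, dv coefficients:
  coeff of du: 2*u*(-9*u*v + 27*u + 7*v^2 - 2*v)
  coeff of dv: 2*u*(-9*u^2 + 7*u*v - 2*v^2)
F^* omega = (2*u*(-9*u*v + 27*u + 7*v^2 - 2*v)) du + (2*u*(-9*u^2 + 7*u*v - 2*v^2)) dv.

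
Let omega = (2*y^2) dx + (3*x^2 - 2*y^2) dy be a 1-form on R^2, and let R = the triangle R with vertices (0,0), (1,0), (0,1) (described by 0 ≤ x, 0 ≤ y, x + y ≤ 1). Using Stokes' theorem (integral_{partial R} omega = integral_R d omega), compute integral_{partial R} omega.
integral_(partial R) omega = 1/3

Stokes: integral_partial_R omega = integral_R d omega with d omega = (∂Q/∂x - ∂P/∂y) dx ∧ dy.
  ∂Q/∂x = 6*x
  ∂P/∂y = 4*y
  integrand = ∂Q/∂x - ∂P/∂y = 6*x - 4*y.
Integrating over R: integral_0^1 integral_0^{1-x} (6*x - 4*y) dy dx = 1/3.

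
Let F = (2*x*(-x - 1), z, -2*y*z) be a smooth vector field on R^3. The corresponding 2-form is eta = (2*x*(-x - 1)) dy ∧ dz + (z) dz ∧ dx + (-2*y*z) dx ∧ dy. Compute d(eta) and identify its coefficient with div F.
d(eta) = (-4*x - 2*y - 2) dx ∧ dy ∧ dz; div F = -4*x - 2*y - 2

For a 2-form in R^3 of the form above, applying d gives a 3-form with coefficient ∂P/∂x + ∂Q/∂y + ∂R/∂z:
  ∂P/∂x = -4*x - 2
  ∂Q/∂y = 0
  ∂R/∂z = -2*y
Sum = -4*x - 2*y - 2, which is exactly div F.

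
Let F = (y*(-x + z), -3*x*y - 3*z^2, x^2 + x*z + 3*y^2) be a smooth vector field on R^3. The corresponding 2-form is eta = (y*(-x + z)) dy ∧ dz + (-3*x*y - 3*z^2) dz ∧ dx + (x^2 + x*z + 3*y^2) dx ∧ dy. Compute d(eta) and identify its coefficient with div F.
d(eta) = (-2*x - y) dx ∧ dy ∧ dz; div F = -2*x - y

For a 2-form in R^3 of the form above, applying d gives a 3-form with coefficient ∂P/∂x + ∂Q/∂y + ∂R/∂z:
  ∂P/∂x = -y
  ∂Q/∂y = -3*x
  ∂R/∂z = x
Sum = -2*x - y, which is exactly div F.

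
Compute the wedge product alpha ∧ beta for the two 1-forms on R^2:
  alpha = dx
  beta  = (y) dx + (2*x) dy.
alpha ∧ beta = (2*x) dx ∧ dy

Distribute the wedge, using dx_i ∧ dx_j = -dx_j ∧ dx_i and dx_i ∧ dx_i = 0. For each pair (i, j) with i < j, the coefficient of dx_i ∧ dx_j in alpha ∧ beta is (alpha_i * beta_j - alpha_j * beta_i). Collecting: alpha ∧ beta = (2*x) dx ∧ dy.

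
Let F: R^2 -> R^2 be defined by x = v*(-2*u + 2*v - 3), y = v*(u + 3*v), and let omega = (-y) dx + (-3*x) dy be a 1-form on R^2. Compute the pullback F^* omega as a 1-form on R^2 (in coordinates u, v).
F^* omega = (v^2*(8*u + 9)) du + (v*(8*u^2 + 32*u*v + 12*u - 48*v^2 + 63*v)) dv

Using F^*(f dg) = (f ∘ F) d(g ∘ F), substitute each coordinate x_i by F_i(u, v) in f_i, and replace dx_i by d F_i = (∂F_i/∂u) du + (∂F_i/∂v) dv.
  For the x component: f_1(F) = v*(-u - 3*v); d F_1 = (-2*v) du + (-2*u + 4*v - 3) dv
  For the y component: f_2(F) = 3*v*(2*u - 2*v + 3); d F_2 = (v) du + (u + 6*v) dv
Combining and collecting du, dv coefficients:
  coeff of du: v^2*(8*u + 9)
  coeff of dv: v*(8*u^2 + 32*u*v + 12*u - 48*v^2 + 63*v)
F^* omega = (v^2*(8*u + 9)) du + (v*(8*u^2 + 32*u*v + 12*u - 48*v^2 + 63*v)) dv.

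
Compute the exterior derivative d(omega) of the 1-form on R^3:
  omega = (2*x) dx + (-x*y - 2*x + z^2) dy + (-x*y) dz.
d(omega) = (-y - 2) dx ∧ dy + (-y) dx ∧ dz + (-x - 2*z) dy ∧ dz

For a 1-form omega = sum_i f_i dx_i, the exterior derivative is
  d(omega) = sum_{i < j} (∂f_j/∂x_i - ∂f_i/∂x_j) dx_i ∧ dx_j.
  coefficient of dx ∧ dy: ∂f_2/∂x - ∂f_1/∂y = ∂(-x*y - 2*x + z^2)/∂x - ∂(2*x)/∂y = -y - 2
  coefficient of dx ∧ dz: ∂f_3/∂x - ∂f_1/∂z = ∂(-x*y)/∂x - ∂(2*x)/∂z = -y
  coefficient of dy ∧ dz: ∂f_3/∂y - ∂f_2/∂z = ∂(-x*y)/∂y - ∂(-x*y - 2*x + z^2)/∂z = -x - 2*z
Assembling: d(omega) = (-y - 2) dx ∧ dy + (-y) dx ∧ dz + (-x - 2*z) dy ∧ dz.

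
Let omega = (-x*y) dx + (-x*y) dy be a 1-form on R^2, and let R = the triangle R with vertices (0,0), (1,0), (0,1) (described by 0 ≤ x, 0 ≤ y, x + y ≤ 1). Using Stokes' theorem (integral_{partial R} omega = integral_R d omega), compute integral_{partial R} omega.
integral_(partial R) omega = 0

Stokes: integral_partial_R omega = integral_R d omega with d omega = (∂Q/∂x - ∂P/∂y) dx ∧ dy.
  ∂Q/∂x = -y
  ∂P/∂y = -x
  integrand = ∂Q/∂x - ∂P/∂y = x - y.
Integrating over R: integral_0^1 integral_0^{1-x} (x - y) dy dx = 0.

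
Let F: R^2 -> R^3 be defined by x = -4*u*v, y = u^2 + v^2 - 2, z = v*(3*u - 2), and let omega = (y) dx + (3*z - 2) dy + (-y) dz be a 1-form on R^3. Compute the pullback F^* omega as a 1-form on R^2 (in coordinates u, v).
F^* omega = (11*u^2*v - 12*u*v - 4*u - 7*v^3 + 14*v) du + (-7*u^3 + 2*u^2 + 11*u*v^2 + 14*u - 10*v^2 - 4*v - 4) dv

Using F^*(f dg) = (f ∘ F) d(g ∘ F), substitute each coordinate x_i by F_i(u, v) in f_i, and replace dx_i by d F_i = (∂F_i/∂u) du + (∂F_i/∂v) dv.
  For the x component: f_1(F) = u^2 + v^2 - 2; d F_1 = (-4*v) du + (-4*u) dv
  For the y component: f_2(F) = 9*u*v - 6*v - 2; d F_2 = (2*u) du + (2*v) dv
  For the z component: f_3(F) = -u^2 - v^2 + 2; d F_3 = (3*v) du + (3*u - 2) dv
Combining and collecting du, dv coefficients:
  coeff of du: 11*u^2*v - 12*u*v - 4*u - 7*v^3 + 14*v
  coeff of dv: -7*u^3 + 2*u^2 + 11*u*v^2 + 14*u - 10*v^2 - 4*v - 4
F^* omega = (11*u^2*v - 12*u*v - 4*u - 7*v^3 + 14*v) du + (-7*u^3 + 2*u^2 + 11*u*v^2 + 14*u - 10*v^2 - 4*v - 4) dv.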